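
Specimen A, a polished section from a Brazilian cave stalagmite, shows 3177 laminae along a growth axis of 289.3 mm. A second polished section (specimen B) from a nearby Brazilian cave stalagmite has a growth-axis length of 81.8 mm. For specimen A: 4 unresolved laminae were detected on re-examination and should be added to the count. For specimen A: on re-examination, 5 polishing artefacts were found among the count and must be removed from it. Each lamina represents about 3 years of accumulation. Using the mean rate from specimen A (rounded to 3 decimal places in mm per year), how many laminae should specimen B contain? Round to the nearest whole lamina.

Specimen A: after corrections the count is 3177 − 5 + 4 = 3176 laminae.
Specimen A: at 3 years per lamina, 3176 × 3 = 9528 years.
A: 289.3 mm over 9528 years gives 289.3 / 9528 ≈ 0.030 mm/year.
For B, 81.8 / 0.030 = 2726.67 years; at 3 years per lamina that is 2726.67 / 3 ≈ 909 laminae.

909 laminae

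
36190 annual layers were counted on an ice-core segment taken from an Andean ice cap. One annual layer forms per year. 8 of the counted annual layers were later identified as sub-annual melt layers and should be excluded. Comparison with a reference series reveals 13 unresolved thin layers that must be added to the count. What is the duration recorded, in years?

36195 years

True annual layer count = 36190 − 8 + 13 = 36195.
One annual layer per year makes the duration 36195 years.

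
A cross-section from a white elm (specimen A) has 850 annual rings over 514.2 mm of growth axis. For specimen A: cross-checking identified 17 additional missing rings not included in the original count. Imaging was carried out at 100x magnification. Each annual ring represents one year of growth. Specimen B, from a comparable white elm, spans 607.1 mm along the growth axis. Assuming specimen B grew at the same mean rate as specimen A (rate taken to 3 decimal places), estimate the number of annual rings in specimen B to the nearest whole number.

1024 annual rings

Specimen A: correcting the raw count gives 850 + 17 = 867 true annual rings.
A: Extension rate ≈ 514.2 / 867 = 0.593 mm per year.
For B, 607.1 / 0.593 = 1023.78 years ≈ 1024 annual rings.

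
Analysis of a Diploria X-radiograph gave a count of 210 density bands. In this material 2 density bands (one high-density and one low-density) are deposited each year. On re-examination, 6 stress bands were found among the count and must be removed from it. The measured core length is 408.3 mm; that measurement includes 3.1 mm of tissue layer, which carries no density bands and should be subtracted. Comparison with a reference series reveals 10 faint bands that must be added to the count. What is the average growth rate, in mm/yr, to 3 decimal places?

Correcting the raw count gives 210 − 6 + 10 = 214 true density bands.
With 2 density bands per year, 214 / 2 = 107 years.
Net length = 408.3 − 3.1 = 405.2 mm.
Mean rate = 405.2 mm / 107 years ≈ 3.787 mm/yr.

3.787 mm/yr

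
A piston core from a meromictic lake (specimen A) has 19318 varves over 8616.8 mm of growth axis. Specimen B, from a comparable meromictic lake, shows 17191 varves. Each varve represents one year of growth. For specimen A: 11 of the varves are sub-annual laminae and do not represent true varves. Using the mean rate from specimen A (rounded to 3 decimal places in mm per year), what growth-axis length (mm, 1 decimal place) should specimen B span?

Specimen A: true varve count = 19318 − 11 = 19307.
A: 8616.8 mm over 19307 years gives 8616.8 / 19307 ≈ 0.446 mm/yr.
For B, 0.446 mm/year × 17191 years = 7667.2 mm.

7667.2 mm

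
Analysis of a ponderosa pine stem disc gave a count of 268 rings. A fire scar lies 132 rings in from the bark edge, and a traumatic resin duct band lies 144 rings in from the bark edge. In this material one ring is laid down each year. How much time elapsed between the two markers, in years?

12 years

144 − 132 = 12 rings lie between the two events.
One ring per year makes the interval 12 years.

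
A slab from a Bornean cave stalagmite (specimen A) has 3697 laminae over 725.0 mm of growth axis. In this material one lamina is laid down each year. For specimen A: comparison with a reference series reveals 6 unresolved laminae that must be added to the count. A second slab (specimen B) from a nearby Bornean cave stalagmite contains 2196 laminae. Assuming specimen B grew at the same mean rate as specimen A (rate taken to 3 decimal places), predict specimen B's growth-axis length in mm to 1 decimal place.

Specimen A: after corrections the count is 3697 + 6 = 3703 laminae.
A: 725.0 mm over 3703 years gives 725.0 / 3703 ≈ 0.196 mm/yr.
For B, 0.196 mm/year × 2196 years = 430.4 mm.

430.4 mm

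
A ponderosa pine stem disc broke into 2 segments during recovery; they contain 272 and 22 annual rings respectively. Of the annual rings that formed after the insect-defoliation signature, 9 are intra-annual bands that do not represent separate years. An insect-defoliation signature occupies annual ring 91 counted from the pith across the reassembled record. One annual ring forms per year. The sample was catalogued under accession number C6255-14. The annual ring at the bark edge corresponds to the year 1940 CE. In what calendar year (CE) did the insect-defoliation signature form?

Total annual rings = 272 + 22 = 294.
Between annual ring 91 and the bark edge there are 294 − 91 = 203 annual rings.
Removing the 9 false annual rings leaves 203 − 9 = 194 true annual rings beyond the insect-defoliation signature.
Counting back 194 years from 1940 CE places the insect-defoliation signature in 1940 − 194 = 1746 CE.

1746 CE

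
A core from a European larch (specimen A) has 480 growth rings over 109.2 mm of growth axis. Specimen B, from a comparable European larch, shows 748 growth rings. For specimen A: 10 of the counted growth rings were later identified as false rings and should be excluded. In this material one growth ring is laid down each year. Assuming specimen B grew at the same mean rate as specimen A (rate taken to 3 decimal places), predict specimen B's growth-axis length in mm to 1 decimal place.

173.5 mm

Specimen A: adjusted count: 480 − 10 = 470 growth rings.
A: Mean rate = 109.2 mm / 470 years ≈ 0.232 mm/yr.
B's length ≈ 0.232 × 748 = 173.5 mm.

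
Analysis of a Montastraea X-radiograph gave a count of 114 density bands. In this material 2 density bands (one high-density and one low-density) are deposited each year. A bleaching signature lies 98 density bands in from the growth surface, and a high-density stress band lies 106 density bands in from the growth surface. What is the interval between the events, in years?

Separation: 106 − 98 = 8 density bands.
With 2 density bands per year, 8 / 2 = 4 years.

4 years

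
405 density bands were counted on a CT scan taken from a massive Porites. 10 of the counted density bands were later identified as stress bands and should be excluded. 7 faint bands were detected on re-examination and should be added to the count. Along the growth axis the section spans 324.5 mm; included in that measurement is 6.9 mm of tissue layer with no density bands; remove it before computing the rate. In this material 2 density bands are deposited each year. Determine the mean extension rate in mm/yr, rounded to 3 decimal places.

1.580 mm/yr

After corrections the count is 405 − 10 + 7 = 402 density bands.
Dividing by 2 density bands per year: 402 / 2 = 201 years.
The growth record spans 324.5 − 6.9 = 317.6 mm.
317.6 mm over 201 years gives 317.6 / 201 ≈ 1.580 mm/yr.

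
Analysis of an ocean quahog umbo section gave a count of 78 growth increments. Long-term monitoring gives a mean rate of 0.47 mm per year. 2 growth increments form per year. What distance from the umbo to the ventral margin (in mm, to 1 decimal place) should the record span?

18.3 mm

78 growth increments at 2 per year is 78 / 2 = 39 years.
39 years at 0.47 mm/year gives 0.47 × 39 = 18.3 mm.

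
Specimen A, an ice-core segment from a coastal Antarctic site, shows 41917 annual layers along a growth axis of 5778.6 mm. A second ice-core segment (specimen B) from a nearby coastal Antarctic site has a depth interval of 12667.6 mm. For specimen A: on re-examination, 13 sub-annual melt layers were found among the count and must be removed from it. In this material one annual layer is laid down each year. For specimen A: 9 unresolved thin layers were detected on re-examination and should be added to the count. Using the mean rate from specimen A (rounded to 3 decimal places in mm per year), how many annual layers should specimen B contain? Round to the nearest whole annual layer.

Specimen A: after corrections the count is 41917 − 13 + 9 = 41913 annual layers.
A: 5778.6 mm over 41913 years gives 5778.6 / 41913 ≈ 0.138 mm per year.
Specimen B: 12667.6 mm / 0.138 mm per year = 91794.20 years ≈ 91794 annual layers.

91794 annual layers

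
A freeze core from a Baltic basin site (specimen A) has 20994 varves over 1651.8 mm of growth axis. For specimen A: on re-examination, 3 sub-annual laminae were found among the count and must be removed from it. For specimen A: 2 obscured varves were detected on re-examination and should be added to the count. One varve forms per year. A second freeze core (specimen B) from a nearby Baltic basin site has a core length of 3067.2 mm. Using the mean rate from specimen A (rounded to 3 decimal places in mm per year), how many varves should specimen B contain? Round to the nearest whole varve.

Specimen A: after corrections the count is 20994 − 3 + 2 = 20993 varves.
A: Mean rate = 1651.8 mm / 20993 years ≈ 0.079 mm/year.
For B, 3067.2 / 0.079 = 38825.32 years ≈ 38825 varves.

38825 varves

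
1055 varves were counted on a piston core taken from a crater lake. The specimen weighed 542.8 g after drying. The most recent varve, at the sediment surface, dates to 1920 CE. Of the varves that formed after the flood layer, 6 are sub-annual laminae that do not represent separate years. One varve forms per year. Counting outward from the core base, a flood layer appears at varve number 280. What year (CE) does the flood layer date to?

The flood layer sits at varve 280 from the core base, so 1055 − 280 = 775 varves formed after it.
Removing the 6 false varves leaves 775 − 6 = 769 true varves beyond the flood layer.
Counting back 769 years from 1920 CE places the flood layer in 1920 − 769 = 1151 CE.

1151 CE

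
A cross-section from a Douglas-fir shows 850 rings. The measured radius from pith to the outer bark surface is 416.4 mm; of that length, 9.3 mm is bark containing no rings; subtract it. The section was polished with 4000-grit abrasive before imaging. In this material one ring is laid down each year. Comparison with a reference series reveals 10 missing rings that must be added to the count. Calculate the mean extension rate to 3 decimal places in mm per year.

Correcting the raw count gives 850 + 10 = 860 true rings.
The growth record spans 416.4 − 9.3 = 407.1 mm.
Mean rate = 407.1 mm / 860 years ≈ 0.473 mm per year.

0.473 mm per year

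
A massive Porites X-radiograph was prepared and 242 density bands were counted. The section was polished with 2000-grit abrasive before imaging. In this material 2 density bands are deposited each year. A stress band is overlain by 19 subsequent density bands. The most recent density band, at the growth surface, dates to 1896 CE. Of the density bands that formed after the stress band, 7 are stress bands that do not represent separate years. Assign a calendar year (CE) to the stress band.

There are 19 density bands younger than the stress band.
19 − 7 false = 12 true density bands after the stress band.
With 2 density bands per year, 12 / 2 = 6 years.
1896 − 6 = 1890 CE.

1890 CE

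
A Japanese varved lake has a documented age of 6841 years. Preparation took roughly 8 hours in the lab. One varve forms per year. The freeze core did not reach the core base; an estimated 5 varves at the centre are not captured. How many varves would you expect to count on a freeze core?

At one varve per year, 6841 years correspond to 6841 varves.
6841 − 5 missed = 6836 varves expected in the prepared section.

6836 varves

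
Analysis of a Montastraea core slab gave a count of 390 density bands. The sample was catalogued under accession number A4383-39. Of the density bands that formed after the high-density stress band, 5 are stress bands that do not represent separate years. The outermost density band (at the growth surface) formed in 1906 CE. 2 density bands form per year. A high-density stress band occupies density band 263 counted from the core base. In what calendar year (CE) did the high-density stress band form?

1845 CE

The high-density stress band sits at density band 263 from the core base, so 390 − 263 = 127 density bands formed after it.
Removing the 5 false density bands leaves 127 − 5 = 122 true density bands beyond the high-density stress band.
Dividing by 2 density bands per year: 122 / 2 = 61 years.
1906 − 61 = 1845 CE.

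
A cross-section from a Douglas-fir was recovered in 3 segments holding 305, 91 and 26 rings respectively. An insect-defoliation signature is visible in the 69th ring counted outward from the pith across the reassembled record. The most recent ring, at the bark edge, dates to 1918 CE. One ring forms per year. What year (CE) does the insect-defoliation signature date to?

Total rings = 305 + 91 + 26 = 422.
422 − 69 = 353 rings lie beyond the insect-defoliation signature toward the bark edge.
The ring at the bark edge is 1918 CE, so the insect-defoliation signature dates to 1918 − 353 = 1565 CE.

1565 CE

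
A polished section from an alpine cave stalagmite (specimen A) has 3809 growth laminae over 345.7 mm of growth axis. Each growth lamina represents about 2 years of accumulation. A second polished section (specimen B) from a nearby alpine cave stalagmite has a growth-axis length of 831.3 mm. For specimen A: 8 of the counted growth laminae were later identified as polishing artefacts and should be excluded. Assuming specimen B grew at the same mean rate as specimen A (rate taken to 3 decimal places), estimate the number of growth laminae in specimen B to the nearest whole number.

Specimen A: true growth lamina count = 3809 − 8 = 3801.
Specimen A: at 2 years per growth lamina, 3801 × 2 = 7602 years.
A: Extension rate ≈ 345.7 / 7602 = 0.045 mm per year.
Specimen B: 831.3 mm / 0.045 mm per year = 18473.33 years; at 2 years per growth lamina that is 18473.33 / 2 ≈ 9237 growth laminae.

9237 growth laminae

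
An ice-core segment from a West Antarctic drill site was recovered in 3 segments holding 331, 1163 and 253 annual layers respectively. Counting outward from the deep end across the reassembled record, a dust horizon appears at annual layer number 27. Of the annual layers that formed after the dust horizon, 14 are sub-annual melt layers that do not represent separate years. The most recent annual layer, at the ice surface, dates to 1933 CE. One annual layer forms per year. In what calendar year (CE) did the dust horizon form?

227 CE

Total annual layers = 331 + 1163 + 253 = 1747.
Between annual layer 27 and the ice surface there are 1747 − 27 = 1720 annual layers.
Removing the 14 false annual layers leaves 1720 − 14 = 1706 true annual layers beyond the dust horizon.
Counting back 1706 years from 1933 CE places the dust horizon in 1933 − 1706 = 227 CE.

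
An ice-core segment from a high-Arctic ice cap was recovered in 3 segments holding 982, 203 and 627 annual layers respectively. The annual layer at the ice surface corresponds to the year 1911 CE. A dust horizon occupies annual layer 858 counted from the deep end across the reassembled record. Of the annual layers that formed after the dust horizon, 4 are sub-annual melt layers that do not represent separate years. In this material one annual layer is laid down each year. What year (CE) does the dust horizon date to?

961 CE

Total annual layers = 982 + 203 + 627 = 1812.
Between annual layer 858 and the ice surface there are 1812 − 858 = 954 annual layers.
Removing the 4 false annual layers leaves 954 − 4 = 950 true annual layers beyond the dust horizon.
1911 − 950 = 961 CE.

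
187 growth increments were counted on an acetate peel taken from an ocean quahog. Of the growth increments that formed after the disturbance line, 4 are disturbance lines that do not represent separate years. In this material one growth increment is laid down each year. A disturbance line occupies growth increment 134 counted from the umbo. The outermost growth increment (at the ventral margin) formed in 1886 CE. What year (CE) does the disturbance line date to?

1837 CE

187 − 134 = 53 growth increments lie beyond the disturbance line toward the ventral margin.
Excluding 4 false growth increments: 53 − 4 = 49.
Counting back 49 years from 1886 CE places the disturbance line in 1886 − 49 = 1837 CE.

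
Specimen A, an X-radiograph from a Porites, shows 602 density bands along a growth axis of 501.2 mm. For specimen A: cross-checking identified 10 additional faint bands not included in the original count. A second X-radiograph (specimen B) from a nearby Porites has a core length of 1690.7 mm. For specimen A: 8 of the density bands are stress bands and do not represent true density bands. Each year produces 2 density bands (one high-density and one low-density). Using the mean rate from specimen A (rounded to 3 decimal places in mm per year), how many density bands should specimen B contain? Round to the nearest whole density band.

2037 density bands

Specimen A: correcting the raw count gives 602 − 8 + 10 = 604 true density bands.
Specimen A: 604 density bands at 2 per year is 604 / 2 = 302 years.
A: Mean rate = 501.2 mm / 302 years ≈ 1.660 mm/yr.
B spans 1690.7 / 1.660 = 1018.49 years; at 2 density bands per year that is 1018.49 × 2 ≈ 2037 density bands.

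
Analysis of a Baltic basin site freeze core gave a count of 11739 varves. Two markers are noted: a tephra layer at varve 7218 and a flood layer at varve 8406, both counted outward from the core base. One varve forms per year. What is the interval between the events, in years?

1188 years

Separation: 8406 − 7218 = 1188 varves.
That is 1188 years at one varve per year.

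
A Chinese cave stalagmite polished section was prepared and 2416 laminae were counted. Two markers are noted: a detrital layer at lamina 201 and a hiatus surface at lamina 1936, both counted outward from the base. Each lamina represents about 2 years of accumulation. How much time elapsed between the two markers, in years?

3470 years

The two markers are separated by 1936 − 201 = 1735 laminae.
Multiplying by 2 years per lamina: 1735 × 2 = 3470 years.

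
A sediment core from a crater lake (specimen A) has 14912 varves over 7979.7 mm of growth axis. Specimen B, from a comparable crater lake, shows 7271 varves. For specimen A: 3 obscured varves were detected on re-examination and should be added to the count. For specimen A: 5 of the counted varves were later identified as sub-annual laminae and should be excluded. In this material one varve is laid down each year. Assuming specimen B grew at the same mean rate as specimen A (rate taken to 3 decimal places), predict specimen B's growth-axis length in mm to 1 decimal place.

Specimen A: correcting the raw count gives 14912 − 5 + 3 = 14910 true varves.
A: 7979.7 mm over 14910 years gives 7979.7 / 14910 ≈ 0.535 mm/year.
B's length ≈ 0.535 × 7271 = 3890.0 mm.

3890.0 mm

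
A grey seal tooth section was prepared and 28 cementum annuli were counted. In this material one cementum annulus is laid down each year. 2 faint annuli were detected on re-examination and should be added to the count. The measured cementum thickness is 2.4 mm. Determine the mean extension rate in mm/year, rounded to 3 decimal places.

True cementum annulus count = 28 + 2 = 30.
Extension rate ≈ 2.4 / 30 = 0.080 mm/year.

0.080 mm/year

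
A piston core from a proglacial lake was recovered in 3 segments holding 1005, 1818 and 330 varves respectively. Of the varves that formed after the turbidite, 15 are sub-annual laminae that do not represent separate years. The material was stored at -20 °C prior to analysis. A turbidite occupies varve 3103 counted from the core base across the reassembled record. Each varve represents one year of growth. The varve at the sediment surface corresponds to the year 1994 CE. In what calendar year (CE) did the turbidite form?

1959 CE

Total varves = 1005 + 1818 + 330 = 3153.
The turbidite sits at varve 3103 from the core base, so 3153 − 3103 = 50 varves formed after it.
Removing the 15 false varves leaves 50 − 15 = 35 true varves beyond the turbidite.
The varve at the sediment surface is 1994 CE, so the turbidite dates to 1994 − 35 = 1959 CE.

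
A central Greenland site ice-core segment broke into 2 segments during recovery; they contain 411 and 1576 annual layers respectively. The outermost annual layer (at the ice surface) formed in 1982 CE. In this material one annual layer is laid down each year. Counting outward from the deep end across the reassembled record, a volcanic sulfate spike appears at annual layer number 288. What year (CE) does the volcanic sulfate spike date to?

Total annual layers = 411 + 1576 = 1987.
1987 − 288 = 1699 annual layers lie beyond the volcanic sulfate spike toward the ice surface.
The annual layer at the ice surface is 1982 CE, so the volcanic sulfate spike dates to 1982 − 1699 = 283 CE.

283 CE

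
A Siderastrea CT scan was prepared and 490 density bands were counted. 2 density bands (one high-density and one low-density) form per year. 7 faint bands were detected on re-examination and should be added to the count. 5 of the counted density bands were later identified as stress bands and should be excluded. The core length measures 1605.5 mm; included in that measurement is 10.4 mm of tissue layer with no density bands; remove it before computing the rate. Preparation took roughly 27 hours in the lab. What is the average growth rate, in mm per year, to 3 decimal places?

Correcting the raw count gives 490 − 5 + 7 = 492 true density bands.
Dividing by 2 density bands per year: 492 / 2 = 246 years.
Net length = 1605.5 − 10.4 = 1595.1 mm.
Mean rate = 1595.1 mm / 246 years ≈ 6.484 mm per year.

6.484 mm per year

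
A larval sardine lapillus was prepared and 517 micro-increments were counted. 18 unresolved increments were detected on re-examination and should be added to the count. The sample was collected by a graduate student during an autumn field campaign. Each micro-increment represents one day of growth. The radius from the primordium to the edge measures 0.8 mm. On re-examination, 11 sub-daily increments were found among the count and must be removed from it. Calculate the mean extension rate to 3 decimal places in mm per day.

0.002 mm per day

Correcting the raw count gives 517 − 11 + 18 = 524 true micro-increments.
0.8 mm over 524 days gives 0.8 / 524 ≈ 0.002 mm per day.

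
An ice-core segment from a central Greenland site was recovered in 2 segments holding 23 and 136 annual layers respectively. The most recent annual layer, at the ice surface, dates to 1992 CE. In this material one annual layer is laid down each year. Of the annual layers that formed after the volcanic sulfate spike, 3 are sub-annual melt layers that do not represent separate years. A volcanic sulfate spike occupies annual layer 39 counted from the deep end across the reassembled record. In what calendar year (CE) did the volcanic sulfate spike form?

Total annual layers = 23 + 136 = 159.
Between annual layer 39 and the ice surface there are 159 − 39 = 120 annual layers.
120 − 3 false = 117 true annual layers after the volcanic sulfate spike.
The annual layer at the ice surface is 1992 CE, so the volcanic sulfate spike dates to 1992 − 117 = 1875 CE.

1875 CE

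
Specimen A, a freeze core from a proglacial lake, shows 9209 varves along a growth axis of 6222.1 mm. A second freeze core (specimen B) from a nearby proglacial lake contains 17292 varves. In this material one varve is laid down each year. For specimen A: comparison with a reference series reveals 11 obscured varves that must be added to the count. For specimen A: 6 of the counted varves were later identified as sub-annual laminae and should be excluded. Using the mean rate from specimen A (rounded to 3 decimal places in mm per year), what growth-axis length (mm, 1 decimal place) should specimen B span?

11672.1 mm

Specimen A: after corrections the count is 9209 − 6 + 11 = 9214 varves.
A: Mean rate = 6222.1 mm / 9214 years ≈ 0.675 mm/yr.
B's length ≈ 0.675 × 17292 = 11672.1 mm.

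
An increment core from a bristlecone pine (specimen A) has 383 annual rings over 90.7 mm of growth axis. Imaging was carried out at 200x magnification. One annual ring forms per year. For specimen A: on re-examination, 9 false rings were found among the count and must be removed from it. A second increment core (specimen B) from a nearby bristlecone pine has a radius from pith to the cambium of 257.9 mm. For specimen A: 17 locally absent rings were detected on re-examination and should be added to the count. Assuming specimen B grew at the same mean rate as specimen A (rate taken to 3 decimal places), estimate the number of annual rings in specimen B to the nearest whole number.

Specimen A: after corrections the count is 383 − 9 + 17 = 391 annual rings.
A: Extension rate ≈ 90.7 / 391 = 0.232 mm/year.
Specimen B: 257.9 mm / 0.232 mm per year = 1111.64 years ≈ 1112 annual rings.

1112 annual rings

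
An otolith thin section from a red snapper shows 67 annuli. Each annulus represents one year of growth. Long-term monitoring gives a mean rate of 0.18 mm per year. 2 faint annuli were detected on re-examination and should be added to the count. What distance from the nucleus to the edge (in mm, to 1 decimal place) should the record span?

After corrections the count is 67 + 2 = 69 annuli.
Length ≈ 0.18 × 69 = 12.4 mm.

12.4 mm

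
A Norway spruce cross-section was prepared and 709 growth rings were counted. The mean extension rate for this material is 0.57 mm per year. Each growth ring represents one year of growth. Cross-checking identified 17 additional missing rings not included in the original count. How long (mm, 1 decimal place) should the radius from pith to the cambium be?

413.8 mm

True growth ring count = 709 + 17 = 726.
726 years at 0.57 mm/year gives 0.57 × 726 = 413.8 mm.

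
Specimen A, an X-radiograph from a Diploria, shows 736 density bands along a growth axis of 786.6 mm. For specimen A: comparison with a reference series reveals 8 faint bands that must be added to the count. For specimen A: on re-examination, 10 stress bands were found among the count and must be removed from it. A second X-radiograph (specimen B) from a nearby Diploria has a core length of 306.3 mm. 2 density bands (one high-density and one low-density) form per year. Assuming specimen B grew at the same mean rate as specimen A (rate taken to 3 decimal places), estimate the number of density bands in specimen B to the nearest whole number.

286 density bands

Specimen A: true density band count = 736 − 10 + 8 = 734.
Specimen A: with 2 density bands per year, 734 / 2 = 367 years.
A: 786.6 mm over 367 years gives 786.6 / 367 ≈ 2.143 mm per year.
B spans 306.3 / 2.143 = 142.93 years; at 2 density bands per year that is 142.93 × 2 ≈ 286 density bands.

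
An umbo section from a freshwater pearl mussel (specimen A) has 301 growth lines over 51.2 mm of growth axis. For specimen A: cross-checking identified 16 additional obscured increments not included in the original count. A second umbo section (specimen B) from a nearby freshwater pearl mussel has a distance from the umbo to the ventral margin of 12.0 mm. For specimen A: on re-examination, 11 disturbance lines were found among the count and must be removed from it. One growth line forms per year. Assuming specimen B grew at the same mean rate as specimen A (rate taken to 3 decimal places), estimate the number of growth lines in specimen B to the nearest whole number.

Specimen A: true growth line count = 301 − 11 + 16 = 306.
A: 51.2 mm over 306 years gives 51.2 / 306 ≈ 0.167 mm/yr.
B spans 12.0 / 0.167 = 71.86 years ≈ 72 growth lines.

72 growth lines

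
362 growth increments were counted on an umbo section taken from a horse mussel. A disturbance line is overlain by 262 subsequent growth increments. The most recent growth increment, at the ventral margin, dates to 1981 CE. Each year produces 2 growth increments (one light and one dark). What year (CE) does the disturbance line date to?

There are 262 growth increments younger than the disturbance line.
Dividing by 2 growth increments per year: 262 / 2 = 131 years.
1981 − 131 = 1850 CE.

1850 CE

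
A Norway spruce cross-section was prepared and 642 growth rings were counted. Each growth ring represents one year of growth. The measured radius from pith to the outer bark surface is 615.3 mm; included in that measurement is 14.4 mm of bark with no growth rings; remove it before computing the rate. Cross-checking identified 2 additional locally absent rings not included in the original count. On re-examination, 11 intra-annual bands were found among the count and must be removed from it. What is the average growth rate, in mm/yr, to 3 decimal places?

0.949 mm/yr

Adjusted count: 642 − 11 + 2 = 633 growth rings.
The growth record spans 615.3 − 14.4 = 600.9 mm.
Mean rate = 600.9 mm / 633 years ≈ 0.949 mm/yr.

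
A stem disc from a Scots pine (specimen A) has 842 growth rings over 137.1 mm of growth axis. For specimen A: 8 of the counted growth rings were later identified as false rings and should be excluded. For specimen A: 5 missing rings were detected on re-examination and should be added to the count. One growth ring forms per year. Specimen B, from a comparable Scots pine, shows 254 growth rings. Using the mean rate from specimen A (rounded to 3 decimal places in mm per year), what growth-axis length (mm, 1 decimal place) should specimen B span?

41.4 mm

Specimen A: adjusted count: 842 − 8 + 5 = 839 growth rings.
A: Mean rate = 137.1 mm / 839 years ≈ 0.163 mm per year.
B's length ≈ 0.163 × 254 = 41.4 mm.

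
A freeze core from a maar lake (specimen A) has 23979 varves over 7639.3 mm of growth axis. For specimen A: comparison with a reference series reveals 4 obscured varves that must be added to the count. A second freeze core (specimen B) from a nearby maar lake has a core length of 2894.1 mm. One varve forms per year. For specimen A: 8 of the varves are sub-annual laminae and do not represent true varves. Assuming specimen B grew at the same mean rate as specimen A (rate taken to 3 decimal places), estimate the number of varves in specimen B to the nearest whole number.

9072 varves

Specimen A: correcting the raw count gives 23979 − 8 + 4 = 23975 true varves.
A: Mean rate = 7639.3 mm / 23975 years ≈ 0.319 mm per year.
B spans 2894.1 / 0.319 = 9072.41 years ≈ 9072 varves.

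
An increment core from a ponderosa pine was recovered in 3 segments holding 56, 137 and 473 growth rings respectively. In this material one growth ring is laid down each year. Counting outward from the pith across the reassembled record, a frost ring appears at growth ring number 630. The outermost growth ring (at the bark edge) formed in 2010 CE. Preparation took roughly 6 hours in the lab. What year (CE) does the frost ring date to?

Total growth rings = 56 + 137 + 473 = 666.
Between growth ring 630 and the bark edge there are 666 − 630 = 36 growth rings.
The growth ring at the bark edge is 2010 CE, so the frost ring dates to 2010 − 36 = 1974 CE.

1974 CE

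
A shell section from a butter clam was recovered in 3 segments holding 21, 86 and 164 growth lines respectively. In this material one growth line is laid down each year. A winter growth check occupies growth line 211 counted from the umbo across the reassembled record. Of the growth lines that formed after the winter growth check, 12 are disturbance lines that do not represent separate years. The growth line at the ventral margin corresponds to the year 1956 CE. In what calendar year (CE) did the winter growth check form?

Total growth lines = 21 + 86 + 164 = 271.
Between growth line 211 and the ventral margin there are 271 − 211 = 60 growth lines.
60 − 12 false = 48 true growth lines after the winter growth check.
Counting back 48 years from 1956 CE places the winter growth check in 1956 − 48 = 1908 CE.

1908 CE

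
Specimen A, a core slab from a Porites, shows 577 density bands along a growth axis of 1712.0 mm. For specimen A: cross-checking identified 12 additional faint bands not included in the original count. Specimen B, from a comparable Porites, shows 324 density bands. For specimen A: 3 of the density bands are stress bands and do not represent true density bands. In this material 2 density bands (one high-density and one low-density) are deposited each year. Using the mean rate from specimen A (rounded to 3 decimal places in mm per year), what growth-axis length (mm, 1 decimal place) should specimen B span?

Specimen A: correcting the raw count gives 577 − 3 + 12 = 586 true density bands.
Specimen A: with 2 density bands per year, 586 / 2 = 293 years.
A: 1712.0 mm over 293 years gives 1712.0 / 293 ≈ 5.843 mm per year.
Specimen B: 324 density bands at 2 per year is 324 / 2 = 162 years. B's length ≈ 5.843 × 162 = 946.6 mm.

946.6 mm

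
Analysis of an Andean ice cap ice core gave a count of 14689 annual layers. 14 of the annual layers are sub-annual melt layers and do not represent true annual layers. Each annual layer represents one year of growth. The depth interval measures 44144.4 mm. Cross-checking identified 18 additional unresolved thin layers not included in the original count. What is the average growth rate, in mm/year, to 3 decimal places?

Adjusted count: 14689 − 14 + 18 = 14693 annual layers.
Extension rate ≈ 44144.4 / 14693 = 3.004 mm/year.

3.004 mm/year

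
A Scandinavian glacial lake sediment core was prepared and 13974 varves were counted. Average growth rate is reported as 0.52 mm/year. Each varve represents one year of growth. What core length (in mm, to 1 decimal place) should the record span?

The record spans 13974 years at 0.52 mm per year.
13974 years at 0.52 mm/year gives 0.52 × 13974 = 7266.5 mm.

7266.5 mm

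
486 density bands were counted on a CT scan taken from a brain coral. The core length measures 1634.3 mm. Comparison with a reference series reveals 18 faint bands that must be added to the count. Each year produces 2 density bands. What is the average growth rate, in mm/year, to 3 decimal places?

After corrections the count is 486 + 18 = 504 density bands.
With 2 density bands per year, 504 / 2 = 252 years.
Extension rate ≈ 1634.3 / 252 = 6.485 mm/year.

6.485 mm/year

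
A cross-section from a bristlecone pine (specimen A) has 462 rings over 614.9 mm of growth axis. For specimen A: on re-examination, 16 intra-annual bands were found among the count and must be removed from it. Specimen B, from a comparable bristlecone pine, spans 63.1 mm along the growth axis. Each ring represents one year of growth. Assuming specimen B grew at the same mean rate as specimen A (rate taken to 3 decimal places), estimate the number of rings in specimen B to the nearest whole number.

Specimen A: adjusted count: 462 − 16 = 446 rings.
A: Mean rate = 614.9 mm / 446 years ≈ 1.379 mm/yr.
Specimen B: 63.1 mm / 1.379 mm per year = 45.76 years ≈ 46 rings.

46 rings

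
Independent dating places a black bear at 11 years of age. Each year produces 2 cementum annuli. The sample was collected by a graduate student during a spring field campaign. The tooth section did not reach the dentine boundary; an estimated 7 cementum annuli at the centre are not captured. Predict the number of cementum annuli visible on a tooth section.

11 years at 2 cementum annuli per year gives 11 × 2 = 22 cementum annuli.
Less the 7 uncaptured cementum annuli: 22 − 7 = 15.

15 cementum annuli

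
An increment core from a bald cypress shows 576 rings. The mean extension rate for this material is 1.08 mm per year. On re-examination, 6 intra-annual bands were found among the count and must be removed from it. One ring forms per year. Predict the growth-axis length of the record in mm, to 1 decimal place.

Correcting the raw count gives 576 − 6 = 570 true rings.
Predicted length = 1.08 mm/year × 570 years = 615.6 mm.

615.6 mm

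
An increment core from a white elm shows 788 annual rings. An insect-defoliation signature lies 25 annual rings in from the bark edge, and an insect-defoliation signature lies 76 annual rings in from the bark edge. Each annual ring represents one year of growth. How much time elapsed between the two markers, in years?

The two markers are separated by 76 − 25 = 51 annual rings.
One annual ring per year makes the interval 51 years.

51 yr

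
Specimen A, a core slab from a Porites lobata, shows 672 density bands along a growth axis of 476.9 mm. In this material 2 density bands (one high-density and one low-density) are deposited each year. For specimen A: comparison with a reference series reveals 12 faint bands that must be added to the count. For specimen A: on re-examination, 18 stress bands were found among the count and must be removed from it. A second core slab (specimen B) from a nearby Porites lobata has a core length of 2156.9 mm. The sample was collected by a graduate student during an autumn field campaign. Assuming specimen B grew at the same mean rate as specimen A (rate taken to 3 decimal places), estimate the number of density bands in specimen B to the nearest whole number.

Specimen A: correcting the raw count gives 672 − 18 + 12 = 666 true density bands.
Specimen A: with 2 density bands per year, 666 / 2 = 333 years.
A: Extension rate ≈ 476.9 / 333 = 1.432 mm/yr.
Specimen B: 2156.9 mm / 1.432 mm per year = 1506.22 years; at 2 density bands per year that is 1506.22 × 2 ≈ 3012 density bands.

3012 density bands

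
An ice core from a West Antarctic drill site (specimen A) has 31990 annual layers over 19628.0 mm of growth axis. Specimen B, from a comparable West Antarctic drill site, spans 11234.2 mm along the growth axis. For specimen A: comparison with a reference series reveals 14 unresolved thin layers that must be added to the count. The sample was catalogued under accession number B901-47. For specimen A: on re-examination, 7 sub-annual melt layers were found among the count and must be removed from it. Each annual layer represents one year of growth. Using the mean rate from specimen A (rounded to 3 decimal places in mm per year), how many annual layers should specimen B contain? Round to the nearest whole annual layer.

Specimen A: true annual layer count = 31990 − 7 + 14 = 31997.
A: 19628.0 mm over 31997 years gives 19628.0 / 31997 ≈ 0.613 mm/yr.
For B, 11234.2 / 0.613 = 18326.59 years ≈ 18327 annual layers.

18327 annual layers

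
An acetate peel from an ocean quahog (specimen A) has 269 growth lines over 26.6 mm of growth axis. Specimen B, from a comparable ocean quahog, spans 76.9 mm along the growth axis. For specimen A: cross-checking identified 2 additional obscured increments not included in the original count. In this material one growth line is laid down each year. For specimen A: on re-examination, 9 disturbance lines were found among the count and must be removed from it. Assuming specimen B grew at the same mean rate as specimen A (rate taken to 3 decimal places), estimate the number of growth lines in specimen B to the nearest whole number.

Specimen A: correcting the raw count gives 269 − 9 + 2 = 262 true growth lines.
A: Extension rate ≈ 26.6 / 262 = 0.102 mm per year.
B spans 76.9 / 0.102 = 753.92 years ≈ 754 growth lines.

754 growth lines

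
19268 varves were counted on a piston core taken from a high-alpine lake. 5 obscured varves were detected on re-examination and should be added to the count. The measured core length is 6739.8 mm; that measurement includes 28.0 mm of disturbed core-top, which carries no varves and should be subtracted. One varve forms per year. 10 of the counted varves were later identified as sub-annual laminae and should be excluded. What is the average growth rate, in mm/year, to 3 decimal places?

0.348 mm/year

Correcting the raw count gives 19268 − 10 + 5 = 19263 true varves.
Removing the 28.0 mm offcut leaves 6739.8 − 28.0 = 6711.8 mm.
Mean rate = 6711.8 mm / 19263 years ≈ 0.348 mm/year.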